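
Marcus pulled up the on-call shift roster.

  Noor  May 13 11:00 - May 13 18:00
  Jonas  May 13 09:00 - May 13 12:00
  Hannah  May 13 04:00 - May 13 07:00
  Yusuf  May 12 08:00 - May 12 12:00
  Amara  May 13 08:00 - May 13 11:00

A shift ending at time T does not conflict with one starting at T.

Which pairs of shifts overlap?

Amara & Jonas, Jonas & Noor

Sorted by start: Yusuf, Hannah, Amara, Jonas, Noor.
Hannah starts after Yusuf ends, so Yusuf has no further overlaps.
Amara starts after Hannah ends, so Hannah has no further overlaps.
Jonas starts before Amara ends → Amara and Jonas overlap.
Noor starts exactly when Amara ends (back-to-back, no overlap).
Noor starts before Jonas ends → Jonas and Noor overlap.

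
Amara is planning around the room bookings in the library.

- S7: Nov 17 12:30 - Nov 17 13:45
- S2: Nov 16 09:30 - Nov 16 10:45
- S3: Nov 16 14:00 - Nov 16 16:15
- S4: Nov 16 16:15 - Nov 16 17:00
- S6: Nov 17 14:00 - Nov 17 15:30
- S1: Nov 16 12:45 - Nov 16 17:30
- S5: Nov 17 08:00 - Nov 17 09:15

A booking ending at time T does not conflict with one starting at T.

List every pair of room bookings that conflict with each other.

S1 & S3, S1 & S4

Sorted by start: S2, S1, S3, S4, S5, S7, S6.
S1 starts after S2 ends, so S2 has no further overlaps.
S3 starts before S1 ends → S1 and S3 overlap.
S4 starts before S1 ends → S1 and S4 overlap.
S5 starts after S1 ends, so S1 has no further overlaps.
S4 starts exactly when S3 ends (back-to-back, no overlap), so S3 has no further overlaps.
S5 starts after S4 ends, so S4 has no further overlaps.
S7 starts after S5 ends, so S5 has no further overlaps.
S6 starts after S7 ends.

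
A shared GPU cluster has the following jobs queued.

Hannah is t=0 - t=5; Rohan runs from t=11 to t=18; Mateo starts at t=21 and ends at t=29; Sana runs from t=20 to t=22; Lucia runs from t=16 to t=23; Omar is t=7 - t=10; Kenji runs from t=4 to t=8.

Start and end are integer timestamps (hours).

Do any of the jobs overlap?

Yes

Check each pair: they overlap iff neither finishes before the other starts.
Sorted by start: Hannah, Kenji, Omar, Rohan, Lucia, Sana, Mateo.
Kenji starts before Hannah ends → Hannah and Kenji overlap.
That's a conflict, so the schedule is not conflict-free.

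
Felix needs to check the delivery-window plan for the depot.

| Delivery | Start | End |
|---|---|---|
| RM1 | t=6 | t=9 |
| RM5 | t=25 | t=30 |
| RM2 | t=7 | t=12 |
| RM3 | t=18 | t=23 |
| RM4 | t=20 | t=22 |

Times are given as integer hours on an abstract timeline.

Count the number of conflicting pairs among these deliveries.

Two intervals overlap when each starts before the other ends.
Sorted by start: RM1, RM2, RM3, RM4, RM5.
RM2 starts before RM1 ends → RM1 and RM2 overlap.
RM3 starts after RM1 ends, so RM1 has no further overlaps.
RM3 starts after RM2 ends, so RM2 has no further overlaps.
RM4 starts before RM3 ends → RM3 and RM4 overlap.
RM5 starts after RM3 ends.
RM5 starts after RM4 ends.
Overlapping pairs: RM1 & RM2, RM3 & RM4 — 2 in total.

2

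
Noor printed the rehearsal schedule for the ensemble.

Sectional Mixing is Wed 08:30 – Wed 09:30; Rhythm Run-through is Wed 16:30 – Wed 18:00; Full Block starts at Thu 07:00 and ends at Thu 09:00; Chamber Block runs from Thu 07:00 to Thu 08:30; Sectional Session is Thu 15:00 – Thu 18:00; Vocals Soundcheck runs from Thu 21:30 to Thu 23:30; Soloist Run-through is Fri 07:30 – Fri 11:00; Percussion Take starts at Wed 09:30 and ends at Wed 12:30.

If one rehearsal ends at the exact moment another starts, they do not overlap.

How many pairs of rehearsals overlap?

1

Sorted by start: Sectional Mixing, Percussion Take, Rhythm Run-through, Full Block, Chamber Block, Sectional Session, Vocals Soundcheck, Soloist Run-through.
Percussion Take starts exactly when Sectional Mixing ends (back-to-back, no overlap) — done with Sectional Mixing.
Rhythm Run-through starts after Percussion Take ends — done with Percussion Take.
Full Block starts after Rhythm Run-through ends — done with Rhythm Run-through.
Chamber Block starts before Full Block ends → Full Block and Chamber Block overlap.
Sectional Session starts after Full Block ends — done with Full Block.
Sectional Session starts after Chamber Block ends — done with Chamber Block.
Vocals Soundcheck starts after Sectional Session ends — done with Sectional Session.
Soloist Run-through starts after Vocals Soundcheck ends.
Overlapping pairs: Chamber Block & Full Block — 1 in total.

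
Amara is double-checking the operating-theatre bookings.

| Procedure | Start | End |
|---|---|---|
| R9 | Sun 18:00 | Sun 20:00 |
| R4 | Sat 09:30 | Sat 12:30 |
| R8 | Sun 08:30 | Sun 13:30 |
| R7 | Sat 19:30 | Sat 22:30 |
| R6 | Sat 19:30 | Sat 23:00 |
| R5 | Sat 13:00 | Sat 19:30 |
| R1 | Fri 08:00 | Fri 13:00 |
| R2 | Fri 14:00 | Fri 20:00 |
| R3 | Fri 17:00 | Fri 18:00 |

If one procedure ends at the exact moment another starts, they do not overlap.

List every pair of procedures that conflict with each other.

Sorted by start: R1, R2, R3, R4, R5, R6, R7, R8, R9.
R2 starts after R1 ends, so nothing later overlaps R1 either.
R3 starts before R2 ends → R2 and R3 overlap.
R4 starts after R2 ends, so nothing later overlaps R2 either.
R4 starts after R3 ends, so nothing later overlaps R3 either.
R5 starts after R4 ends, so nothing later overlaps R4 either.
R6 starts exactly when R5 ends (back-to-back, no overlap), so nothing later overlaps R5 either.
R7 starts before R6 ends → R6 and R7 overlap.
R8 starts after R6 ends, so nothing later overlaps R6 either.
R8 starts after R7 ends, so nothing later overlaps R7 either.
R9 starts after R8 ends.

R2 & R3, R6 & R7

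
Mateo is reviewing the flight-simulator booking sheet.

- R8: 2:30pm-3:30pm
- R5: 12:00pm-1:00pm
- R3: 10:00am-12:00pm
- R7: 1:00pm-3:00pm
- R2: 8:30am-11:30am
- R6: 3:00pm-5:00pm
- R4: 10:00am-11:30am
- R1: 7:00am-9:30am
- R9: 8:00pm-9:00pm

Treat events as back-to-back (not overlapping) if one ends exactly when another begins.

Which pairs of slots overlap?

Sorted by start: R1, R2, R3, R4, R5, R7, R8, R6, R9.
R2 starts before R1 ends → R1 and R2 overlap.
R3 starts after R1 ends — done with R1.
R3 starts before R2 ends → R2 and R3 overlap.
R4 starts before R2 ends → R2 and R4 overlap.
R5 starts after R2 ends — done with R2.
R4 starts before R3 ends → R3 and R4 overlap.
R5 starts exactly when R3 ends (back-to-back, no overlap) — done with R3.
R5 starts after R4 ends — done with R4.
R7 starts exactly when R5 ends (back-to-back, no overlap) — done with R5.
R8 starts before R7 ends → R7 and R8 overlap.
R6 starts exactly when R7 ends (back-to-back, no overlap) — done with R7.
R6 starts before R8 ends → R8 and R6 overlap.
R9 starts after R8 ends.
R9 starts after R6 ends.

R1 & R2, R2 & R3, R2 & R4, R3 & R4, R6 & R8, R7 & R8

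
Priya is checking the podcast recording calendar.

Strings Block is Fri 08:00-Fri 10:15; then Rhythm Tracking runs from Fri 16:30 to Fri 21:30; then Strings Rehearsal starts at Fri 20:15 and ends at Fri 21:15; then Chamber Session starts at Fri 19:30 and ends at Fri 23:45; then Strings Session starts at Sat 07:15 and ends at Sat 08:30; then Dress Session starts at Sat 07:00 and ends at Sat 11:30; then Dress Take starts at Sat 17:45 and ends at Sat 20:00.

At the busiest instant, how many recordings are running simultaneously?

3

Walk through starts and ends in time order (an end at T is processed before a start at T):
Fri 08:00 start Strings Block → 1
Fri 10:15 end Strings Block → 0
Fri 16:30 start Rhythm Tracking → 1
Fri 19:30 start Chamber Session → 2
Fri 20:15 start Strings Rehearsal → 3
Fri 21:15 end Strings Rehearsal → 2
Fri 21:30 end Rhythm Tracking → 1
Fri 23:45 end Chamber Session → 0
Sat 07:00 start Dress Session → 1
Sat 07:15 start Strings Session → 2
Sat 08:30 end Strings Session → 1
Sat 11:30 end Dress Session → 0
Sat 17:45 start Dress Take → 1
Sat 20:00 end Dress Take → 0
Peak is 3, at Fri 20:15 (Chamber Session, Rhythm Tracking, Strings Rehearsal).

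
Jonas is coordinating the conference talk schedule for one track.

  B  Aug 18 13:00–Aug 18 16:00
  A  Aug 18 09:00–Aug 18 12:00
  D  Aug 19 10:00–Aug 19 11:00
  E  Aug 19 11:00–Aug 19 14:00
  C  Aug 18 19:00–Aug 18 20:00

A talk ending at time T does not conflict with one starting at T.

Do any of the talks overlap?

No

Sorted by start: A, B, C, D, E.
B starts after A ends, so nothing later overlaps A either.
C starts after B ends, so nothing later overlaps B either.
D starts after C ends, so nothing later overlaps C either.
E starts exactly when D ends (back-to-back, no overlap).
Every pair is clear; the schedule has no overlaps.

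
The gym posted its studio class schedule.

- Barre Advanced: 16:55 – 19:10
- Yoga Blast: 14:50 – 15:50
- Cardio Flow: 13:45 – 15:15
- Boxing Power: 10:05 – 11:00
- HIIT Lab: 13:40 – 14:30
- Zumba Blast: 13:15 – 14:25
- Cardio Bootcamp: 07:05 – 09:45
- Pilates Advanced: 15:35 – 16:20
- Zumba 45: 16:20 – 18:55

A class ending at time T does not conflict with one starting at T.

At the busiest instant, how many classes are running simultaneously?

Walk through starts and ends in time order (an end at T is processed before a start at T):
07:05 start Cardio Bootcamp → 1
09:45 end Cardio Bootcamp → 0
10:05 start Boxing Power → 1
11:00 end Boxing Power → 0
13:15 start Zumba Blast → 1
13:40 start HIIT Lab → 2
13:45 start Cardio Flow → 3
14:25 end Zumba Blast → 2
14:30 end HIIT Lab → 1
14:50 start Yoga Blast → 2
15:15 end Cardio Flow → 1
15:35 start Pilates Advanced → 2
15:50 end Yoga Blast → 1
16:20 end Pilates Advanced → 0
16:20 start Zumba 45 → 1
16:55 start Barre Advanced → 2
18:55 end Zumba 45 → 1
19:10 end Barre Advanced → 0
Peak is 3, at 13:45 (Cardio Flow, HIIT Lab, Zumba Blast).

3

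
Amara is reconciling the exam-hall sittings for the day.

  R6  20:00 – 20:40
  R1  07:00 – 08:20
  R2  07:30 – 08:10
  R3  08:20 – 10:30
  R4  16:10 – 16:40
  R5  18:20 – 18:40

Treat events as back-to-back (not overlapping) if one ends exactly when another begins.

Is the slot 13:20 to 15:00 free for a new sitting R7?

R1: ends 08:20 at or before R7 starts 13:20 → clear.
R2: ends 08:10 at or before R7 starts 13:20 → clear.
R3: ends 10:30 at or before R7 starts 13:20 → clear.
R4: starts 16:10 at or after R7 ends 15:00 → clear.
R5: starts 18:20 at or after R7 ends 15:00 → clear.
R6: starts 20:00 at or after R7 ends 15:00 → clear.

Yes — the slot is free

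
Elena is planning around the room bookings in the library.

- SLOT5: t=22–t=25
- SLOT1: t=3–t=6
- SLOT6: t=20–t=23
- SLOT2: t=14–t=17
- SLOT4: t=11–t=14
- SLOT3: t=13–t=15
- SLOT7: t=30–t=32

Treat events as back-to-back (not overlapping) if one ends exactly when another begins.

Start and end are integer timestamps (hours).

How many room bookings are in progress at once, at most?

2

Sort all start/end points and keep a running count:
t=3 start SLOT1 → 1
t=6 end SLOT1 → 0
t=11 start SLOT4 → 1
t=13 start SLOT3 → 2
t=14 end SLOT4 → 1
t=14 start SLOT2 → 2
t=15 end SLOT3 → 1
t=17 end SLOT2 → 0
t=20 start SLOT6 → 1
t=22 start SLOT5 → 2
t=23 end SLOT6 → 1
t=25 end SLOT5 → 0
t=30 start SLOT7 → 1
t=32 end SLOT7 → 0
Peak is 2, at t=13 (SLOT3, SLOT4).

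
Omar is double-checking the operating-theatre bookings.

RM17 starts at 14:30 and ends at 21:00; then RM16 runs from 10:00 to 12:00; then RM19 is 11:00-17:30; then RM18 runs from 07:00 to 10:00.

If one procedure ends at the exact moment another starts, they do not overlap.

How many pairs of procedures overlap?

2

Sorted by start: RM18, RM16, RM19, RM17.
RM16 starts exactly when RM18 ends (back-to-back, no overlap), so RM18 has no further overlaps.
RM19 starts before RM16 ends → RM16 and RM19 overlap.
RM17 starts after RM16 ends.
RM17 starts before RM19 ends → RM19 and RM17 overlap.
Overlapping pairs: RM16 & RM19, RM17 & RM19 — 2 in total.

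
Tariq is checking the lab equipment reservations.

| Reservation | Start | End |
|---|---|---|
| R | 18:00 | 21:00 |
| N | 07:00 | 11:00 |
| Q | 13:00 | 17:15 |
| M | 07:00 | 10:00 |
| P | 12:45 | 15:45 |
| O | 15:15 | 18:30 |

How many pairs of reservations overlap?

5

Sorted by start: M, N, P, Q, O, R.
N starts before M ends → M and N overlap.
P starts after M ends — done with M.
P starts after N ends — done with N.
Q starts before P ends → P and Q overlap.
O starts before P ends → P and O overlap.
R starts after P ends.
O starts before Q ends → Q and O overlap.
R starts after Q ends.
R starts before O ends → O and R overlap.
Overlapping pairs: M & N, O & P, O & Q, O & R, P & Q — 5 in total.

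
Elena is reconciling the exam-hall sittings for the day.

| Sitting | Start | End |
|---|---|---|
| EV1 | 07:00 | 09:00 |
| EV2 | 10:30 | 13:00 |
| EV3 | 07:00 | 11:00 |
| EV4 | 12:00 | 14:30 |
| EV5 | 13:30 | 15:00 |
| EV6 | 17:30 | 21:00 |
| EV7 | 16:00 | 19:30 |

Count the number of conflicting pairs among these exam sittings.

Sorted by start: EV1, EV3, EV2, EV4, EV5, EV7, EV6.
EV3 starts before EV1 ends → EV1 and EV3 overlap.
EV2 starts after EV1 ends — done with EV1.
EV2 starts before EV3 ends → EV3 and EV2 overlap.
EV4 starts after EV3 ends — done with EV3.
EV4 starts before EV2 ends → EV2 and EV4 overlap.
EV5 starts after EV2 ends — done with EV2.
EV5 starts before EV4 ends → EV4 and EV5 overlap.
EV7 starts after EV4 ends — done with EV4.
EV7 starts after EV5 ends — done with EV5.
EV6 starts before EV7 ends → EV7 and EV6 overlap.
Overlapping pairs: EV1 & EV3, EV2 & EV3, EV2 & EV4, EV4 & EV5, EV6 & EV7 — 5 in total.

5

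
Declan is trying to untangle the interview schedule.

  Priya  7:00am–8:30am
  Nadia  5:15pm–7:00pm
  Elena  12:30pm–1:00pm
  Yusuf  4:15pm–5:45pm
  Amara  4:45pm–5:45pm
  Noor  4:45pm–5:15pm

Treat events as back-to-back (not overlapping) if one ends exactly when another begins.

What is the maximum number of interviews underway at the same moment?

Walk through starts and ends in time order (an end at T is processed before a start at T):
7:00am start Priya → 1
8:30am end Priya → 0
12:30pm start Elena → 1
1:00pm end Elena → 0
4:15pm start Yusuf → 1
4:45pm start Amara → 2
4:45pm start Noor → 3
5:15pm end Noor → 2
5:15pm start Nadia → 3
5:45pm end Amara → 2
5:45pm end Yusuf → 1
7:00pm end Nadia → 0
Peak is 3, at 4:45pm (Amara, Noor, Yusuf).

3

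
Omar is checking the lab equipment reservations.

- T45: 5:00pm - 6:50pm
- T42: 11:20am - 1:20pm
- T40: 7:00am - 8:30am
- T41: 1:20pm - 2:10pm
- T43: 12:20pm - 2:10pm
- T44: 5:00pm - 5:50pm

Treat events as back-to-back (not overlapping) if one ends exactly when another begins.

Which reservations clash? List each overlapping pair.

T41 & T43, T42 & T43, T44 & T45

Sorted by start: T40, T42, T43, T41, T44, T45.
T42 starts after T40 ends, so T40 has no further overlaps.
T43 starts before T42 ends → T42 and T43 overlap.
T41 starts exactly when T42 ends (back-to-back, no overlap), so T42 has no further overlaps.
T41 starts before T43 ends → T43 and T41 overlap.
T44 starts after T43 ends, so T43 has no further overlaps.
T44 starts after T41 ends, so T41 has no further overlaps.
T45 starts before T44 ends → T44 and T45 overlap.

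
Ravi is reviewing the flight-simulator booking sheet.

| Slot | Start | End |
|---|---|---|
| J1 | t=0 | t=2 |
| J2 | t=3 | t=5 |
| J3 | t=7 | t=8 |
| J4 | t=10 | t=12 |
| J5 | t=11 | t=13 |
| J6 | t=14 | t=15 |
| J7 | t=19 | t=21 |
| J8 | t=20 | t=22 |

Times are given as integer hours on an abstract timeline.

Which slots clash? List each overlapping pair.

Check each pair: they overlap iff neither finishes before the other starts.
Sorted by start: J1, J2, J3, J4, J5, J6, J7, J8.
J2 starts after J1 ends — done with J1.
J3 starts after J2 ends — done with J2.
J4 starts after J3 ends — done with J3.
J5 starts before J4 ends → J4 and J5 overlap.
J6 starts after J4 ends — done with J4.
J6 starts after J5 ends — done with J5.
J7 starts after J6 ends — done with J6.
J8 starts before J7 ends → J7 and J8 overlap.

J4 & J5, J7 & J8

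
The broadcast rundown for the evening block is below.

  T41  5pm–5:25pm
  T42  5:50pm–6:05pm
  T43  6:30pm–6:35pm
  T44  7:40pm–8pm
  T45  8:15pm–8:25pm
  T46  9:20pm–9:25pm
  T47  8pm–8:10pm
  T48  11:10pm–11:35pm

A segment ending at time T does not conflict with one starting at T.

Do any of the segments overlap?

No

Sorted by start: T41, T42, T43, T44, T47, T45, T46, T48.
T42 starts after T41 ends — done with T41.
T43 starts after T42 ends — done with T42.
T44 starts after T43 ends — done with T43.
T47 starts exactly when T44 ends (back-to-back, no overlap) — done with T44.
T45 starts after T47 ends — done with T47.
T46 starts after T45 ends — done with T45.
T48 starts after T46 ends.
Every pair is clear; the schedule has no overlaps.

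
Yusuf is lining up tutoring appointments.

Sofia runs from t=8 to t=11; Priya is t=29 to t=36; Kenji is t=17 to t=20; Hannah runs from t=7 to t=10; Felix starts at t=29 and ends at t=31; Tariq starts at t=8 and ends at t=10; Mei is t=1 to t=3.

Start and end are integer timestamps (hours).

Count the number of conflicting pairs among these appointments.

Sorted by start: Mei, Hannah, Sofia, Tariq, Kenji, Priya, Felix.
Hannah starts after Mei ends — done with Mei.
Sofia starts before Hannah ends → Hannah and Sofia overlap.
Tariq starts before Hannah ends → Hannah and Tariq overlap.
Kenji starts after Hannah ends — done with Hannah.
Tariq starts before Sofia ends → Sofia and Tariq overlap.
Kenji starts after Sofia ends — done with Sofia.
Kenji starts after Tariq ends — done with Tariq.
Priya starts after Kenji ends — done with Kenji.
Felix starts before Priya ends → Priya and Felix overlap.
Overlapping pairs: Felix & Priya, Hannah & Sofia, Hannah & Tariq, Sofia & Tariq — 4 in total.

4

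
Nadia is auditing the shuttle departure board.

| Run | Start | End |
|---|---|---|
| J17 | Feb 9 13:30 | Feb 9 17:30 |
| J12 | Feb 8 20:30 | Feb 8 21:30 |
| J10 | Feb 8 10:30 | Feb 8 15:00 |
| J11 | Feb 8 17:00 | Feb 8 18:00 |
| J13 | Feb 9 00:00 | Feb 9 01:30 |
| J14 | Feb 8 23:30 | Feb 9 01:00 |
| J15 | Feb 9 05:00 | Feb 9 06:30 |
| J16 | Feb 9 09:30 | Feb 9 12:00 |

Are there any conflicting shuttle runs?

Yes

Sorted by start: J10, J11, J12, J14, J13, J15, J16, J17.
J11 starts after J10 ends, so nothing later overlaps J10 either.
J12 starts after J11 ends, so nothing later overlaps J11 either.
J14 starts after J12 ends, so nothing later overlaps J12 either.
J13 starts before J14 ends → J14 and J13 overlap.
That's a conflict, so the schedule is not conflict-free.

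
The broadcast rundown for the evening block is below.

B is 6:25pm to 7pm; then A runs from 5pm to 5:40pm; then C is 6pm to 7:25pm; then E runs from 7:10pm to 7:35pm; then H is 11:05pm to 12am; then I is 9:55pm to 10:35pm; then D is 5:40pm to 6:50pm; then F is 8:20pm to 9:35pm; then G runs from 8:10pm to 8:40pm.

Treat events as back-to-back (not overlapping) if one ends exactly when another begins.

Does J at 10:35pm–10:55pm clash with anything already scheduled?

No — it doesn't clash with anything

A: ends 5:40pm at or before J starts 10:35pm → clear.
D: ends 6:50pm at or before J starts 10:35pm → clear.
C: ends 7:25pm at or before J starts 10:35pm → clear.
B: ends 7pm at or before J starts 10:35pm → clear.
E: ends 7:35pm at or before J starts 10:35pm → clear.
G: ends 8:40pm at or before J starts 10:35pm → clear.
F: ends 9:35pm at or before J starts 10:35pm → clear.
I: ends 10:35pm at or before J starts 10:35pm → clear.
H: starts 11:05pm at or after J ends 10:55pm → clear.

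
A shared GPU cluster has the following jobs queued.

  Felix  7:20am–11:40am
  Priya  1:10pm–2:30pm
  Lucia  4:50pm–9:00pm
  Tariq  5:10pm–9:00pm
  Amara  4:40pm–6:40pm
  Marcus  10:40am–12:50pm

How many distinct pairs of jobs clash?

4

Sorted by start: Felix, Marcus, Priya, Amara, Lucia, Tariq.
Marcus starts before Felix ends → Felix and Marcus overlap.
Priya starts after Felix ends — done with Felix.
Priya starts after Marcus ends — done with Marcus.
Amara starts after Priya ends — done with Priya.
Lucia starts before Amara ends → Amara and Lucia overlap.
Tariq starts before Amara ends → Amara and Tariq overlap.
Tariq starts before Lucia ends → Lucia and Tariq overlap.
Overlapping pairs: Amara & Lucia, Amara & Tariq, Felix & Marcus, Lucia & Tariq — 4 in total.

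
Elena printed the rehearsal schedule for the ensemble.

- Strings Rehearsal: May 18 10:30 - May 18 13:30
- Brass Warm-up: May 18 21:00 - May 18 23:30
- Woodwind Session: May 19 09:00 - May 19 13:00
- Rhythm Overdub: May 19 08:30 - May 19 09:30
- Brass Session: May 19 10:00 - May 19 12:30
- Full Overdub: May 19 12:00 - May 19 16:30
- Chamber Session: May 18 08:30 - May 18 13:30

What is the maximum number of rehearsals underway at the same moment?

3

Sort all start/end points and keep a running count:
May 18 08:30 start Chamber Session → 1
May 18 10:30 start Strings Rehearsal → 2
May 18 13:30 end Chamber Session → 1
May 18 13:30 end Strings Rehearsal → 0
May 18 21:00 start Brass Warm-up → 1
May 18 23:30 end Brass Warm-up → 0
May 19 08:30 start Rhythm Overdub → 1
May 19 09:00 start Woodwind Session → 2
May 19 09:30 end Rhythm Overdub → 1
May 19 10:00 start Brass Session → 2
May 19 12:00 start Full Overdub → 3
May 19 12:30 end Brass Session → 2
May 19 13:00 end Woodwind Session → 1
May 19 16:30 end Full Overdub → 0
Peak is 3, at May 19 12:00 (Brass Session, Full Overdub, Woodwind Session).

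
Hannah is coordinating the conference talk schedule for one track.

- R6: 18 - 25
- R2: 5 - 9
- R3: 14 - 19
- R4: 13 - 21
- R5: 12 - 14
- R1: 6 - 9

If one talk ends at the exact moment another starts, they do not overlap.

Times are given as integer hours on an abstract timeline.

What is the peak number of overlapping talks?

3

Sweep the timeline, counting +1 at each start and −1 at each end (ends before starts at a tie):
5 start R2 → 1
6 start R1 → 2
9 end R1 → 1
9 end R2 → 0
12 start R5 → 1
13 start R4 → 2
14 end R5 → 1
14 start R3 → 2
18 start R6 → 3
19 end R3 → 2
21 end R4 → 1
25 end R6 → 0
Peak is 3, at 18 (R3, R4, R6).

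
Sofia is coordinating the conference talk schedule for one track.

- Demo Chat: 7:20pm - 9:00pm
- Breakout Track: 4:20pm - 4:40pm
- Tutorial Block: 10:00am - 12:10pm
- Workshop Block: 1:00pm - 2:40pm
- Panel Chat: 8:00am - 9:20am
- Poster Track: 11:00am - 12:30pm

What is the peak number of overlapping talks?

Walk through starts and ends in time order (an end at T is processed before a start at T):
8:00am start Panel Chat → 1
9:20am end Panel Chat → 0
10:00am start Tutorial Block → 1
11:00am start Poster Track → 2
12:10pm end Tutorial Block → 1
12:30pm end Poster Track → 0
1:00pm start Workshop Block → 1
2:40pm end Workshop Block → 0
4:20pm start Breakout Track → 1
4:40pm end Breakout Track → 0
7:20pm start Demo Chat → 1
9:00pm end Demo Chat → 0
Peak is 2, at 11:00am (Poster Track, Tutorial Block).

2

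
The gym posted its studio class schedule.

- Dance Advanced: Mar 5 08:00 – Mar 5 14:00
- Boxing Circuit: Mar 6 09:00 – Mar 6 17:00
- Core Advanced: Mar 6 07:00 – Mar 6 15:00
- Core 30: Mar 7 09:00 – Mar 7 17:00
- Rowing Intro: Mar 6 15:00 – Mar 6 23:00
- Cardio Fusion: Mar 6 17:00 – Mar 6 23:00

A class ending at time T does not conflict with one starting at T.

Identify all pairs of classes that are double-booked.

Sorted by start: Dance Advanced, Core Advanced, Boxing Circuit, Rowing Intro, Cardio Fusion, Core 30.
Core Advanced starts after Dance Advanced ends, so Dance Advanced has no further overlaps.
Boxing Circuit starts before Core Advanced ends → Core Advanced and Boxing Circuit overlap.
Rowing Intro starts exactly when Core Advanced ends (back-to-back, no overlap), so Core Advanced has no further overlaps.
Rowing Intro starts before Boxing Circuit ends → Boxing Circuit and Rowing Intro overlap.
Cardio Fusion starts exactly when Boxing Circuit ends (back-to-back, no overlap), so Boxing Circuit has no further overlaps.
Cardio Fusion starts before Rowing Intro ends → Rowing Intro and Cardio Fusion overlap.
Core 30 starts after Rowing Intro ends.
Core 30 starts after Cardio Fusion ends.

Boxing Circuit & Core Advanced, Boxing Circuit & Rowing Intro, Cardio Fusion & Rowing Intro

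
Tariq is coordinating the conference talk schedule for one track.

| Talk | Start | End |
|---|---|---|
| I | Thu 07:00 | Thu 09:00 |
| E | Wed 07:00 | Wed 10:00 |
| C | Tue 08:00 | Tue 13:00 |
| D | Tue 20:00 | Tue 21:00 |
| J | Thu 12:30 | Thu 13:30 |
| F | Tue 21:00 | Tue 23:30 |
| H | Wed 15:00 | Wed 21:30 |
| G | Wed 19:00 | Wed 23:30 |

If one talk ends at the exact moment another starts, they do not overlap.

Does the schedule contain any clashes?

Check each pair: they overlap iff neither finishes before the other starts.
Sorted by start: C, D, F, E, H, G, I, J.
D starts after C ends — done with C.
F starts exactly when D ends (back-to-back, no overlap) — done with D.
E starts after F ends — done with F.
H starts after E ends — done with E.
G starts before H ends → H and G overlap.
That's a conflict, so the schedule is not conflict-free.

Yes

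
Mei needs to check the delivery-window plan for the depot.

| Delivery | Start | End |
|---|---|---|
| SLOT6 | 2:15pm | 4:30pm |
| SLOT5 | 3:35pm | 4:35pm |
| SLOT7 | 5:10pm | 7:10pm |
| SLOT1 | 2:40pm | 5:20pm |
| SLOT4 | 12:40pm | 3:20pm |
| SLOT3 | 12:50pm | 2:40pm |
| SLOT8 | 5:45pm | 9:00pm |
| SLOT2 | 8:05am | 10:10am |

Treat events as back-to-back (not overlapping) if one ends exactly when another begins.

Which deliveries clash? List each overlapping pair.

Sorted by start: SLOT2, SLOT4, SLOT3, SLOT6, SLOT1, SLOT5, SLOT7, SLOT8.
SLOT4 starts after SLOT2 ends, so SLOT2 has no further overlaps.
SLOT3 starts before SLOT4 ends → SLOT4 and SLOT3 overlap.
SLOT6 starts before SLOT4 ends → SLOT4 and SLOT6 overlap.
SLOT1 starts before SLOT4 ends → SLOT4 and SLOT1 overlap.
SLOT5 starts after SLOT4 ends, so SLOT4 has no further overlaps.
SLOT6 starts before SLOT3 ends → SLOT3 and SLOT6 overlap.
SLOT1 starts exactly when SLOT3 ends (back-to-back, no overlap), so SLOT3 has no further overlaps.
SLOT1 starts before SLOT6 ends → SLOT6 and SLOT1 overlap.
SLOT5 starts before SLOT6 ends → SLOT6 and SLOT5 overlap.
SLOT7 starts after SLOT6 ends, so SLOT6 has no further overlaps.
SLOT5 starts before SLOT1 ends → SLOT1 and SLOT5 overlap.
SLOT7 starts before SLOT1 ends → SLOT1 and SLOT7 overlap.
SLOT8 starts after SLOT1 ends.
SLOT7 starts after SLOT5 ends, so SLOT5 has no further overlaps.
SLOT8 starts before SLOT7 ends → SLOT7 and SLOT8 overlap.

SLOT1 & SLOT4, SLOT1 & SLOT5, SLOT1 & SLOT6, SLOT1 & SLOT7, SLOT3 & SLOT4, SLOT3 & SLOT6, SLOT4 & SLOT6, SLOT5 & SLOT6, SLOT7 & SLOT8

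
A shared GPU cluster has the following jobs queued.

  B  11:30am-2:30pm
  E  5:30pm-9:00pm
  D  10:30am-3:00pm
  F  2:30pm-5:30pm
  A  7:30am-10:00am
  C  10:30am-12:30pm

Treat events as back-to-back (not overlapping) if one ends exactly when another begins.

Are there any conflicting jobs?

Yes

Sorted by start: A, C, D, B, F, E.
C starts after A ends, so A has no further overlaps.
D starts before C ends → C and D overlap.
That's a conflict, so the schedule is not conflict-free.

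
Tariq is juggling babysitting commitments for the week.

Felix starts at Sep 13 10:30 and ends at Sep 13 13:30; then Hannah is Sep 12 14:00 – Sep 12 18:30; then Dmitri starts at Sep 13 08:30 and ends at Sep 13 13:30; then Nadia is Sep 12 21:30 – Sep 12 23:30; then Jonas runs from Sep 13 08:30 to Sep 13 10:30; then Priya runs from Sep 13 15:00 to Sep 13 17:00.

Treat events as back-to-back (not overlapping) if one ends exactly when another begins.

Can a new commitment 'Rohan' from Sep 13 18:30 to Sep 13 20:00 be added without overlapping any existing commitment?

Hannah: ends Sep 12 18:30 at or before Rohan starts Sep 13 18:30 → clear.
Nadia: ends Sep 12 23:30 at or before Rohan starts Sep 13 18:30 → clear.
Dmitri: ends Sep 13 13:30 at or before Rohan starts Sep 13 18:30 → clear.
Jonas: ends Sep 13 10:30 at or before Rohan starts Sep 13 18:30 → clear.
Felix: ends Sep 13 13:30 at or before Rohan starts Sep 13 18:30 → clear.
Priya: ends Sep 13 17:00 at or before Rohan starts Sep 13 18:30 → clear.

Yes — the slot is free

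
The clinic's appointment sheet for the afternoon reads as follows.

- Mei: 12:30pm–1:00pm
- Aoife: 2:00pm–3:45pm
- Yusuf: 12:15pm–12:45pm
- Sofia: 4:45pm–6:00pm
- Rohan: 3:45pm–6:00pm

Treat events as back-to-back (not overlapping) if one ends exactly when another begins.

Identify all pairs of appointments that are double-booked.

Mei & Yusuf, Rohan & Sofia

Sorted by start: Yusuf, Mei, Aoife, Rohan, Sofia.
Mei starts before Yusuf ends → Yusuf and Mei overlap.
Aoife starts after Yusuf ends — done with Yusuf.
Aoife starts after Mei ends — done with Mei.
Rohan starts exactly when Aoife ends (back-to-back, no overlap) — done with Aoife.
Sofia starts before Rohan ends → Rohan and Sofia overlap.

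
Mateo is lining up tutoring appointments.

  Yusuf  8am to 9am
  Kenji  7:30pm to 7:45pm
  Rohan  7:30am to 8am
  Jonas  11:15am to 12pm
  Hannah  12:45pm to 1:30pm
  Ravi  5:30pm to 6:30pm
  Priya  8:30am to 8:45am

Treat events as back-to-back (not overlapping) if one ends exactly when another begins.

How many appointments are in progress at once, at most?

Sort all start/end points and keep a running count:
7:30am start Rohan → 1
8am end Rohan → 0
8am start Yusuf → 1
8:30am start Priya → 2
8:45am end Priya → 1
9am end Yusuf → 0
11:15am start Jonas → 1
12pm end Jonas → 0
12:45pm start Hannah → 1
1:30pm end Hannah → 0
5:30pm start Ravi → 1
6:30pm end Ravi → 0
7:30pm start Kenji → 1
7:45pm end Kenji → 0
Peak is 2, at 8:30am (Priya, Yusuf).

2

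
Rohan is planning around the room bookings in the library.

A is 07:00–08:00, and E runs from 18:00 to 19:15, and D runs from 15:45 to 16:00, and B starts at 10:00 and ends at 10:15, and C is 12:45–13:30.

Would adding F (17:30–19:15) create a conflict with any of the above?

Yes — it overlaps E

A: ends 08:00 at or before F starts 17:30 → clear.
B: ends 10:15 at or before F starts 17:30 → clear.
C: ends 13:30 at or before F starts 17:30 → clear.
D: ends 16:00 at or before F starts 17:30 → clear.
E: starts 18:00 before F ends 19:15, and ends 19:15 after F starts 17:30 → overlap.
F overlaps E.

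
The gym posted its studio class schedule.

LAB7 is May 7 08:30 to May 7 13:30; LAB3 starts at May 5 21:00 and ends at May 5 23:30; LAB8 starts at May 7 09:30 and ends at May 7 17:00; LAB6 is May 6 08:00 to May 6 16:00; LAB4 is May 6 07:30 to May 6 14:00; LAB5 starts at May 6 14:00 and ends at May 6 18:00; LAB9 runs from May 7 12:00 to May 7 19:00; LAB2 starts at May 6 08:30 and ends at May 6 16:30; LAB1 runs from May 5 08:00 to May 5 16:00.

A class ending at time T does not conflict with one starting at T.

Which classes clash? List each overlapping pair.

Sorted by start: LAB1, LAB3, LAB4, LAB6, LAB2, LAB5, LAB7, LAB8, LAB9.
LAB3 starts after LAB1 ends; LAB1 is clear from here.
LAB4 starts after LAB3 ends; LAB3 is clear from here.
LAB6 starts before LAB4 ends → LAB4 and LAB6 overlap.
LAB2 starts before LAB4 ends → LAB4 and LAB2 overlap.
LAB5 starts exactly when LAB4 ends (back-to-back, no overlap); LAB4 is clear from here.
LAB2 starts before LAB6 ends → LAB6 and LAB2 overlap.
LAB5 starts before LAB6 ends → LAB6 and LAB5 overlap.
LAB7 starts after LAB6 ends; LAB6 is clear from here.
LAB5 starts before LAB2 ends → LAB2 and LAB5 overlap.
LAB7 starts after LAB2 ends; LAB2 is clear from here.
LAB7 starts after LAB5 ends; LAB5 is clear from here.
LAB8 starts before LAB7 ends → LAB7 and LAB8 overlap.
LAB9 starts before LAB7 ends → LAB7 and LAB9 overlap.
LAB9 starts before LAB8 ends → LAB8 and LAB9 overlap.

LAB2 & LAB4, LAB2 & LAB5, LAB2 & LAB6, LAB4 & LAB6, LAB5 & LAB6, LAB7 & LAB8, LAB7 & LAB9, LAB8 & LAB9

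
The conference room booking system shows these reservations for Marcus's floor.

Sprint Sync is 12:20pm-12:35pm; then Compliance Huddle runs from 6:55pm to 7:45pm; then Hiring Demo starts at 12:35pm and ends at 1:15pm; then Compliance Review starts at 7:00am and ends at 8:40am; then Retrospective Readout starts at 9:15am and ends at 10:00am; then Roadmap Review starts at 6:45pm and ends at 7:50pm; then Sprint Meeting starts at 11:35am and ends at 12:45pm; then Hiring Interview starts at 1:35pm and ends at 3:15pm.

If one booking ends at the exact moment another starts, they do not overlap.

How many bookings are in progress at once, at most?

2

Sort all start/end points and keep a running count:
7:00am start Compliance Review → 1
8:40am end Compliance Review → 0
9:15am start Retrospective Readout → 1
10:00am end Retrospective Readout → 0
11:35am start Sprint Meeting → 1
12:20pm start Sprint Sync → 2
12:35pm end Sprint Sync → 1
12:35pm start Hiring Demo → 2
12:45pm end Sprint Meeting → 1
1:15pm end Hiring Demo → 0
1:35pm start Hiring Interview → 1
3:15pm end Hiring Interview → 0
6:45pm start Roadmap Review → 1
6:55pm start Compliance Huddle → 2
7:45pm end Compliance Huddle → 1
7:50pm end Roadmap Review → 0
Peak is 2, at 12:20pm (Sprint Meeting, Sprint Sync).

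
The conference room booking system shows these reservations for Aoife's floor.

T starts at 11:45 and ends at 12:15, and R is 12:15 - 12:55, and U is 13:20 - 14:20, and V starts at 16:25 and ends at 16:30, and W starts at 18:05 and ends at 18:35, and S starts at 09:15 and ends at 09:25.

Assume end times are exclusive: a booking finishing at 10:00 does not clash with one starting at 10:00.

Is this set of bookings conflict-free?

Sorted by start: S, T, R, U, V, W.
T starts after S ends, so nothing later overlaps S either.
R starts exactly when T ends (back-to-back, no overlap), so nothing later overlaps T either.
U starts after R ends, so nothing later overlaps R either.
V starts after U ends, so nothing later overlaps U either.
W starts after V ends.
Every pair is clear; the schedule has no overlaps.

Yes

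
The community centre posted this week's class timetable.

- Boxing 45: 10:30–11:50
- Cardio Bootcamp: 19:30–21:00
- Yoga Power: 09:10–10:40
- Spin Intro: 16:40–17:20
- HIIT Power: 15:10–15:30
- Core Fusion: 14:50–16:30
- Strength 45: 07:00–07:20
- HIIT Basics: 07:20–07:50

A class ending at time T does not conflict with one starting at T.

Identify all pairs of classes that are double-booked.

Boxing 45 & Yoga Power, Core Fusion & HIIT Power

Two intervals overlap when each starts before the other ends.
Sorted by start: Strength 45, HIIT Basics, Yoga Power, Boxing 45, Core Fusion, HIIT Power, Spin Intro, Cardio Bootcamp.
HIIT Basics starts exactly when Strength 45 ends (back-to-back, no overlap); Strength 45 is clear from here.
Yoga Power starts after HIIT Basics ends; HIIT Basics is clear from here.
Boxing 45 starts before Yoga Power ends → Yoga Power and Boxing 45 overlap.
Core Fusion starts after Yoga Power ends; Yoga Power is clear from here.
Core Fusion starts after Boxing 45 ends; Boxing 45 is clear from here.
HIIT Power starts before Core Fusion ends → Core Fusion and HIIT Power overlap.
Spin Intro starts after Core Fusion ends; Core Fusion is clear from here.
Spin Intro starts after HIIT Power ends; HIIT Power is clear from here.
Cardio Bootcamp starts after Spin Intro ends.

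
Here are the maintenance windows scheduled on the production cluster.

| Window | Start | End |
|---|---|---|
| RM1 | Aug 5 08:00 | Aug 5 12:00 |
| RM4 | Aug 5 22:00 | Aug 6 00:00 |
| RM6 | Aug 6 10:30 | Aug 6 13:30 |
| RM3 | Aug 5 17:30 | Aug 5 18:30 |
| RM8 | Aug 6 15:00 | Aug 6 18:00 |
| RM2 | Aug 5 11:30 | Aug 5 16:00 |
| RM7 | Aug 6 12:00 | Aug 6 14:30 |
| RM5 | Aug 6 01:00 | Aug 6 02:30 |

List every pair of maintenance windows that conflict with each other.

Sorted by start: RM1, RM2, RM3, RM4, RM5, RM6, RM7, RM8.
RM2 starts before RM1 ends → RM1 and RM2 overlap.
RM3 starts after RM1 ends; RM1 is clear from here.
RM3 starts after RM2 ends; RM2 is clear from here.
RM4 starts after RM3 ends; RM3 is clear from here.
RM5 starts after RM4 ends; RM4 is clear from here.
RM6 starts after RM5 ends; RM5 is clear from here.
RM7 starts before RM6 ends → RM6 and RM7 overlap.
RM8 starts after RM6 ends.
RM8 starts after RM7 ends.

RM1 & RM2, RM6 & RM7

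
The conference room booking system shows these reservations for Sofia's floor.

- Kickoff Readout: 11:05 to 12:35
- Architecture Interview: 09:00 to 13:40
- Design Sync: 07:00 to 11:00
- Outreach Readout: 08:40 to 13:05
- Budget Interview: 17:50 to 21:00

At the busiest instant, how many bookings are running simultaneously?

3

Walk through starts and ends in time order (an end at T is processed before a start at T):
07:00 start Design Sync → 1
08:40 start Outreach Readout → 2
09:00 start Architecture Interview → 3
11:00 end Design Sync → 2
11:05 start Kickoff Readout → 3
12:35 end Kickoff Readout → 2
13:05 end Outreach Readout → 1
13:40 end Architecture Interview → 0
17:50 start Budget Interview → 1
21:00 end Budget Interview → 0
Peak is 3, at 09:00 (Architecture Interview, Design Sync, Outreach Readout).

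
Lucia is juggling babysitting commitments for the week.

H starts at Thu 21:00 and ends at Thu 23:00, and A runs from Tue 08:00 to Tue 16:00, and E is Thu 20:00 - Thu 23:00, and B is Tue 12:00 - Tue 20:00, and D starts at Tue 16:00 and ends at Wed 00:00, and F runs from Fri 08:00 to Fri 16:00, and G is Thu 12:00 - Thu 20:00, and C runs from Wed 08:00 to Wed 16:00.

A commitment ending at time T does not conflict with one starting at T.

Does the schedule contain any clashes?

Sorted by start: A, B, D, C, G, E, H, F.
B starts before A ends → A and B overlap.
That's a conflict, so the schedule is not conflict-free.

Yes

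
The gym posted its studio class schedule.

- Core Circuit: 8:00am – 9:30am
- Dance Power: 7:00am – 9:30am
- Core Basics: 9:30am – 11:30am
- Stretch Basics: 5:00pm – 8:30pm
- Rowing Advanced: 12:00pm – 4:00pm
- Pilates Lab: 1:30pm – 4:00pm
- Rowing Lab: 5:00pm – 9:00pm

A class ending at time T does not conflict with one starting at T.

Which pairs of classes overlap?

Check each pair: they overlap iff neither finishes before the other starts.
Sorted by start: Dance Power, Core Circuit, Core Basics, Rowing Advanced, Pilates Lab, Stretch Basics, Rowing Lab.
Core Circuit starts before Dance Power ends → Dance Power and Core Circuit overlap.
Core Basics starts exactly when Dance Power ends (back-to-back, no overlap); Dance Power is clear from here.
Core Basics starts exactly when Core Circuit ends (back-to-back, no overlap); Core Circuit is clear from here.
Rowing Advanced starts after Core Basics ends; Core Basics is clear from here.
Pilates Lab starts before Rowing Advanced ends → Rowing Advanced and Pilates Lab overlap.
Stretch Basics starts after Rowing Advanced ends; Rowing Advanced is clear from here.
Stretch Basics starts after Pilates Lab ends; Pilates Lab is clear from here.
Rowing Lab starts before Stretch Basics ends → Stretch Basics and Rowing Lab overlap.

Core Circuit & Dance Power, Pilates Lab & Rowing Advanced, Rowing Lab & Stretch Basics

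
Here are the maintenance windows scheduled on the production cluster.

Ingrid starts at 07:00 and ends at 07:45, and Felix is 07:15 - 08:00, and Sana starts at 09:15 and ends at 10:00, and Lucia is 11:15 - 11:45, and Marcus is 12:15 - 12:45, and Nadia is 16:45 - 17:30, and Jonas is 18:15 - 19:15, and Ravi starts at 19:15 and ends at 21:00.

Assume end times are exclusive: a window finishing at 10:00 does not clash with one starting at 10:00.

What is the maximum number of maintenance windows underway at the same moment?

Sort all start/end points and keep a running count:
07:00 start Ingrid → 1
07:15 start Felix → 2
07:45 end Ingrid → 1
08:00 end Felix → 0
09:15 start Sana → 1
10:00 end Sana → 0
11:15 start Lucia → 1
11:45 end Lucia → 0
12:15 start Marcus → 1
12:45 end Marcus → 0
16:45 start Nadia → 1
17:30 end Nadia → 0
18:15 start Jonas → 1
19:15 end Jonas → 0
19:15 start Ravi → 1
21:00 end Ravi → 0
Peak is 2, at 07:15 (Felix, Ingrid).

2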